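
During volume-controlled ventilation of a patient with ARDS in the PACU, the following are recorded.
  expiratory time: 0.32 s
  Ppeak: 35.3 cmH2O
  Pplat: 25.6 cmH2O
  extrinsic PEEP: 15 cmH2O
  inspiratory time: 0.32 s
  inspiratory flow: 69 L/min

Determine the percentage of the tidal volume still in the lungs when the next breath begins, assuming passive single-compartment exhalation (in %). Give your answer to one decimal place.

Flow: 69 L/min ÷ 60 = 1.15 L/s.
Vt = flow × Ti = 1.15 L/s × 0.32 s × 1000 mL/L = 368.0 mL.
R = (PIP − Pplat)/V̇ = (35.3 − 25.6) / 1.15 = 9.7/1.15 = 8.435 cmH2O·s/L.
C = Vt/(Pplat − PEEP) = 368.0 / (25.6 − 15) = 368.0/10.6 = 34.717 mL/cmH2O.
τ = R × C = 8.435 × 0.03472 L/cmH2O = 0.2929 s.
Fraction remaining at end-expiration = e^(−Te/τ) = e^(−0.32/0.2929) = 0.3354 → 33.54%.

33.5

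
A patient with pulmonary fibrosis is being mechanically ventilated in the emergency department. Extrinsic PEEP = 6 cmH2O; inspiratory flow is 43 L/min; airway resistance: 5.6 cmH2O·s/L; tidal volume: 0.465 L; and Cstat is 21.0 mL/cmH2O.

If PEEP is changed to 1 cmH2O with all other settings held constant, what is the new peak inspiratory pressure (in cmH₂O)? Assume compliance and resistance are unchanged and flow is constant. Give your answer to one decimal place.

27.2

Flow: 43 L/min ÷ 60 = 0.7167 L/s.
PIP = Vt/C + R·V̇ + PEEP (constant-flow equation of motion).
Only the baseline term changes: ΔPIP = ΔPEEP = 1 − 6 = -5.0 cmH2O.
Original PIP = 465/21.0 + 5.6×0.7167 + 6 = 32.156 cmH2O; new PIP = 32.156 + (-5.0) = 27.156 cmH2O.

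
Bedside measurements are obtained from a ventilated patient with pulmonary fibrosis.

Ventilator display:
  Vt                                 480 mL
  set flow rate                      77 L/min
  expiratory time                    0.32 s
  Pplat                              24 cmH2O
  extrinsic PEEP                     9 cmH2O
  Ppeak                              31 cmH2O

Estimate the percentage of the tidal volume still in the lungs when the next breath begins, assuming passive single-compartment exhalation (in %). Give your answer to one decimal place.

Flow: 77 L/min ÷ 60 = 1.2833 L/s.
R = (PIP − Pplat)/V̇ = (31 − 24) / 1.2833 = 7.0/1.2833 = 5.455 cmH2O·s/L.
C = Vt/(Pplat − PEEP) = 480.0 / (24 − 9) = 480.0/15.0 = 32.0 mL/cmH2O.
τ = R × C = 5.455 × 0.032 L/cmH2O = 0.1746 s.
Fraction remaining at end-expiration = e^(−Te/τ) = e^(−0.32/0.1746) = 0.16 → 16.0%.

16.0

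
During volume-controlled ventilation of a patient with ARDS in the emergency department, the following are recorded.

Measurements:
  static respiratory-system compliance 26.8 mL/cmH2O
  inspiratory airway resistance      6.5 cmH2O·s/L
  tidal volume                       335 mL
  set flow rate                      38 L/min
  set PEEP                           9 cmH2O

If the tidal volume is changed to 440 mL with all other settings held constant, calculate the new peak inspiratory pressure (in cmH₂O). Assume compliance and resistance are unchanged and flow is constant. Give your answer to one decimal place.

Flow: 38 L/min ÷ 60 = 0.6333 L/s.
PIP = Vt/C + R·V̇ + PEEP (constant-flow equation of motion).
Only the elastic term changes: ΔPIP = ΔVt / C = (440 − 335) / 26.8 = 3.918 cmH2O.
Original PIP = 335/26.8 + 6.5×0.6333 + 9 = 25.616 cmH2O; new PIP = 25.616 + (3.918) = 29.534 cmH2O.

29.5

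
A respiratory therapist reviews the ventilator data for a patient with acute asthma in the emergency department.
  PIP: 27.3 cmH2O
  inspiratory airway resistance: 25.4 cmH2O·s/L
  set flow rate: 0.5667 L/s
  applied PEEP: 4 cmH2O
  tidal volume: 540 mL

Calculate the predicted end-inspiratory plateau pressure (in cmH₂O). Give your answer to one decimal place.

Pplat = PIP − Raw × flow = 27.3 − 25.4 × 0.5667 = 27.3 − 14.394 = 12.906 cmH2O.

12.9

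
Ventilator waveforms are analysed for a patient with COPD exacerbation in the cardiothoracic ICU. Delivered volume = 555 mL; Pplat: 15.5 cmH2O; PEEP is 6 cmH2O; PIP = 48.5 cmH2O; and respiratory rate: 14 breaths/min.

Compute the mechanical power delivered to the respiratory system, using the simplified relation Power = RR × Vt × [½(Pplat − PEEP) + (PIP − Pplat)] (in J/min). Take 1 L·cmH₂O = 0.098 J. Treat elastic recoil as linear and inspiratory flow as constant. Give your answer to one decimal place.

Per-breath work = Vt × [½(Pplat−PEEP) + (PIP−Pplat)] = 0.555 × [0.5×9.5 + 33.0] = 0.555 × 37.75 = 20.951 L·cmH2O.
Power = 14 × 20.951 = 293.31 L·cmH2O/min.
× 0.098 J/(L·cmH2O) → 28.744 J/min.

28.7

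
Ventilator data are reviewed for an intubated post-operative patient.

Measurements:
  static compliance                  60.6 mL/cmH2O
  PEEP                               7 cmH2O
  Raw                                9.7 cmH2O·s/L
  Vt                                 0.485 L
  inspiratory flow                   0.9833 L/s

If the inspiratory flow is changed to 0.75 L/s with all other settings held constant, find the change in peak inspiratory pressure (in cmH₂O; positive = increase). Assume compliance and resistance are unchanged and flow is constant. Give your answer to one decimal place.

-2.3

PIP = Vt/C + R·V̇ + PEEP (constant-flow equation of motion).
Only the resistive term changes: ΔPIP = R × ΔV̇ = 9.7 × (0.75 − 0.9833) = 9.7 × -0.2333 = -2.263 cmH2O.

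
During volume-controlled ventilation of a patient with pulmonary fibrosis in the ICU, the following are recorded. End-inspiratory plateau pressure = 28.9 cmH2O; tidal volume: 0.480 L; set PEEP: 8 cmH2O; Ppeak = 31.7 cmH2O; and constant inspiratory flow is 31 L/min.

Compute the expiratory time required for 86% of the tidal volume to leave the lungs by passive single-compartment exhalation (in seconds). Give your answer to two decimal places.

Flow: 31 L/min ÷ 60 = 0.5167 L/s.
R = (PIP − Pplat)/V̇ = (31.7 − 28.9) / 0.5167 = 2.8/0.5167 = 5.419 cmH2O·s/L.
C = Vt/(Pplat − PEEP) = 480.0 / (28.9 − 8) = 480.0/20.9 = 22.967 mL/cmH2O.
τ = R × C = 5.419 × 0.02297 L/cmH2O = 0.1245 s.
t = −τ·ln(1 − 0.86) = −0.1245·ln(0.14) = 0.2448 s.

0.24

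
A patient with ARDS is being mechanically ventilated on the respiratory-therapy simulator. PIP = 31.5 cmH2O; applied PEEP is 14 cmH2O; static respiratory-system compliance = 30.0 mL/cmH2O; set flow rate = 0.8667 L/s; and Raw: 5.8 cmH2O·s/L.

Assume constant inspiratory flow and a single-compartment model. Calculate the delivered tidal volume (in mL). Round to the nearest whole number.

Equation of motion (constant flow): PIP = Vt/C + R·V̇ + PEEP.
Vt/C = PIP − R·V̇ − PEEP = 31.5 − 5.027 − 14 = 12.473 cmH2O.
Vt = C × 12.473 = 30.0 × 12.473 = 374.19 mL.

374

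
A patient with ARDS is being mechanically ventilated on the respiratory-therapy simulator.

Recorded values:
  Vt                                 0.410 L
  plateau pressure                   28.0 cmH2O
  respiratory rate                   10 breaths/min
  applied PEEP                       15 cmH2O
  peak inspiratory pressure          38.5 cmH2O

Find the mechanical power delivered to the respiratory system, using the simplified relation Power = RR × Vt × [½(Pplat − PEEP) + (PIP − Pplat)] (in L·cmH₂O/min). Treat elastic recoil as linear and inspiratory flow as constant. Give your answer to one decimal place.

Per-breath work = Vt × [½(Pplat−PEEP) + (PIP−Pplat)] = 0.410 × [0.5×13.0 + 10.5] = 0.410 × 17.0 = 6.97 L·cmH2O.
Power = 10 × 6.97 = 69.7 L·cmH2O/min.

69.7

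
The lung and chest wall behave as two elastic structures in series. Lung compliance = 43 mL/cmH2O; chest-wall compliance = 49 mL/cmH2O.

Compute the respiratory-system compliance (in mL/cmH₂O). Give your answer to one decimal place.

Lung and chest wall are elastances in series: 1/Crs = 1/CL + 1/Ccw.
1/Crs = 1/43 + 1/49 = 0.04366.
Crs = 22.904 mL/cmH2O.

22.9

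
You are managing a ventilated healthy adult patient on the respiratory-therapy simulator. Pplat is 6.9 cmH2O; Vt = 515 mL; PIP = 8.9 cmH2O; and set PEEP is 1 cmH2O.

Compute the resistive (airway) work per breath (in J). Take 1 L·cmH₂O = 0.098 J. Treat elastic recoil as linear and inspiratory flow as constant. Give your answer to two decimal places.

0.10

With constant inspiratory flow the resistive pressure is constant at PIP − Pplat = 8.9 − 6.9 = 2.0 cmH2O, so resistive work = 2.0 × 0.515 = 1.03 L·cmH2O.
× 0.098 J/(L·cmH2O) → 0.1009 J.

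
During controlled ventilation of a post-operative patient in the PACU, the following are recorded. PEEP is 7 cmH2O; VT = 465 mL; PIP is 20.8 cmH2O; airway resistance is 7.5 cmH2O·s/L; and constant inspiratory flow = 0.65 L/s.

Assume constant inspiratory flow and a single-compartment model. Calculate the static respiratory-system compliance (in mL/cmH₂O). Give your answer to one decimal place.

Equation of motion (constant flow): PIP = Vt/C + R·V̇ + PEEP.
Vt/C = PIP − R·V̇ − PEEP = 20.8 − 7.5×0.65 − 7 = 20.8 − 4.875 − 7 = 8.925 cmH2O.
C = Vt / 8.925 = 465 / 8.925 = 52.101 mL/cmH2O.

52.1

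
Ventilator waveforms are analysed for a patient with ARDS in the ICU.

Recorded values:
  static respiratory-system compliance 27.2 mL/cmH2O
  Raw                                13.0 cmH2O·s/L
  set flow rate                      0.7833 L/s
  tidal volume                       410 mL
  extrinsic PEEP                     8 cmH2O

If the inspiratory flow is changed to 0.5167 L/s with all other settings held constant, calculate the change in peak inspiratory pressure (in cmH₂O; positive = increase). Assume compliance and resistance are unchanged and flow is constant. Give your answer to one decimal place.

-3.5

PIP = Vt/C + R·V̇ + PEEP (constant-flow equation of motion).
Only the resistive term changes: ΔPIP = R × ΔV̇ = 13.0 × (0.5167 − 0.7833) = 13.0 × -0.2666 = -3.466 cmH2O.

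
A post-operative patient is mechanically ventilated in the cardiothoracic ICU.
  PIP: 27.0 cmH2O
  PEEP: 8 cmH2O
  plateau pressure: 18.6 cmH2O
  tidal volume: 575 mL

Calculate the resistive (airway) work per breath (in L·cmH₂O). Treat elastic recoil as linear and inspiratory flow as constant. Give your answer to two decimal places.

4.83

With constant inspiratory flow the resistive pressure is constant at PIP − Pplat = 27.0 − 18.6 = 8.4 cmH2O, so resistive work = 8.4 × 0.575 = 4.83 L·cmH2O.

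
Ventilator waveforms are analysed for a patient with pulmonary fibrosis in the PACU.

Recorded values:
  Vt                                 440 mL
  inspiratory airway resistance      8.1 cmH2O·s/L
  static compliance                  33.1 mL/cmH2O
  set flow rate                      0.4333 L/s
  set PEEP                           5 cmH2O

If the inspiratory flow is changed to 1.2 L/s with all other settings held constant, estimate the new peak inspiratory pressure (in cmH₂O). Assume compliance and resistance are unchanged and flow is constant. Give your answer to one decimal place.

28.0

PIP = Vt/C + R·V̇ + PEEP (constant-flow equation of motion).
Only the resistive term changes: ΔPIP = R × ΔV̇ = 8.1 × (1.2 − 0.4333) = 8.1 × 0.7667 = 6.21 cmH2O.
Original PIP = 440/33.1 + 8.1×0.4333 + 5 = 21.803 cmH2O; new PIP = 21.803 + (6.21) = 28.013 cmH2O.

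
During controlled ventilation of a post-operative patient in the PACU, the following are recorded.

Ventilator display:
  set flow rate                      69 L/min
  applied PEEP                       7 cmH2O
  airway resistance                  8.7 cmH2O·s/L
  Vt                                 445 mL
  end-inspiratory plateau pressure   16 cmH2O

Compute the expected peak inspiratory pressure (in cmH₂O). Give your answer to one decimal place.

Flow: 69 L/min ÷ 60 = 1.15 L/s.
PIP = Pplat + Raw × flow = 16 + 8.7 × 1.15 = 16 + 10.005 = 26.005 cmH2O.

26.0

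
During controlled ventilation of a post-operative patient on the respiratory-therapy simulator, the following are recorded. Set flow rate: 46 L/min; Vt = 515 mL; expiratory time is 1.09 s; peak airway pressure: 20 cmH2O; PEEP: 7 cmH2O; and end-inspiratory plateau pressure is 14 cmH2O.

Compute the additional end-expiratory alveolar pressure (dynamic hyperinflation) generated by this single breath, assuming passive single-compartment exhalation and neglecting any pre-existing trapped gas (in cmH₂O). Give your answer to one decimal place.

1.1

Flow: 46 L/min ÷ 60 = 0.7667 L/s.
R = (PIP − Pplat)/V̇ = (20 − 14) / 0.7667 = 6.0/0.7667 = 7.826 cmH2O·s/L.
C = Vt/(Pplat − PEEP) = 515.0 / (14 − 7) = 515.0/7.0 = 73.571 mL/cmH2O.
τ = R × C = 7.826 × 0.07357 L/cmH2O = 0.5758 s.
Fraction remaining = e^(−Te/τ) = e^(−1.09/0.5758) = 0.1506; trapped volume = 515.0 × 0.1506 = 77.559 mL.
Additional alveolar pressure from trapping ≈ V_trapped / C = 77.559 / 73.571 = 1.054 cmH2O.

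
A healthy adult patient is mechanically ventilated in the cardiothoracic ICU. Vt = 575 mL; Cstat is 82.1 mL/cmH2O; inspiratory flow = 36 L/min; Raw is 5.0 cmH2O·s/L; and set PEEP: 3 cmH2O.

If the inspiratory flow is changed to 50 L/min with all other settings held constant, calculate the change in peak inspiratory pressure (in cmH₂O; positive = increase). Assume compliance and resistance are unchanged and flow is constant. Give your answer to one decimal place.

Flow: 36 L/min ÷ 60 = 0.6 L/s.
New flow: 50 L/min ÷ 60 = 0.8333 L/s.
PIP = Vt/C + R·V̇ + PEEP (constant-flow equation of motion).
Only the resistive term changes: ΔPIP = R × ΔV̇ = 5.0 × (0.8333 − 0.6) = 5.0 × 0.2333 = 1.167 cmH2O.

1.2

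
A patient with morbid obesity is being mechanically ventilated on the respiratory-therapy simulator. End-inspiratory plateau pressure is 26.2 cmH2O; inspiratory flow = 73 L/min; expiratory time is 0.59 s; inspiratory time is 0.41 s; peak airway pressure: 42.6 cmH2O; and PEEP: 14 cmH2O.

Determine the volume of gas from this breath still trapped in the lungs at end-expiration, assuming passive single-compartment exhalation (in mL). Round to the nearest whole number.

171

Flow: 73 L/min ÷ 60 = 1.2167 L/s.
Vt = flow × Ti = 1.2167 L/s × 0.41 s × 1000 mL/L = 498.85 mL.
R = (PIP − Pplat)/V̇ = (42.6 − 26.2) / 1.2167 = 16.4/1.2167 = 13.479 cmH2O·s/L.
C = Vt/(Pplat − PEEP) = 498.85 / (26.2 − 14) = 498.85/12.2 = 40.889 mL/cmH2O.
τ = R × C = 13.479 × 0.04089 L/cmH2O = 0.5512 s.
Fraction remaining = e^(−Te/τ) = e^(−0.59/0.5512) = 0.3429.
Trapped volume = 498.85 × 0.3429 = 171.06 mL.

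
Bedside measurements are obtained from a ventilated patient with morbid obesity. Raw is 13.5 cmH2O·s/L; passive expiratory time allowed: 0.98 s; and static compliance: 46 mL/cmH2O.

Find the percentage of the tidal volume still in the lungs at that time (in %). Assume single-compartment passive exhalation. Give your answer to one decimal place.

τ = R × C = 13.5 × 46 mL/cmH2O = 13.5 × 0.046 L/cmH2O = 0.621 s.
Passive exhalation: V(t)/V₀ = e^(−t/τ) = e^(−0.98/0.621) = 0.2064.
Fraction remaining = 0.2064 → 20.64%.

20.6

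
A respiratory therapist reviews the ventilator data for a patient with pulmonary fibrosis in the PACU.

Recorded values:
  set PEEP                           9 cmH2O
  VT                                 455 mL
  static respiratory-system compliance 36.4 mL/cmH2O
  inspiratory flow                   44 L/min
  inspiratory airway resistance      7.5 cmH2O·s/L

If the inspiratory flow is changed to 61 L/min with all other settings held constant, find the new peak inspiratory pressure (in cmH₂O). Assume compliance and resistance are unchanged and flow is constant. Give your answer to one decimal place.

Flow: 44 L/min ÷ 60 = 0.7333 L/s.
New flow: 61 L/min ÷ 60 = 1.0167 L/s.
PIP = Vt/C + R·V̇ + PEEP (constant-flow equation of motion).
Only the resistive term changes: ΔPIP = R × ΔV̇ = 7.5 × (1.0167 − 0.7333) = 7.5 × 0.2834 = 2.126 cmH2O.
Original PIP = 455/36.4 + 7.5×0.7333 + 9 = 27.0 cmH2O; new PIP = 27.0 + (2.126) = 29.126 cmH2O.

29.1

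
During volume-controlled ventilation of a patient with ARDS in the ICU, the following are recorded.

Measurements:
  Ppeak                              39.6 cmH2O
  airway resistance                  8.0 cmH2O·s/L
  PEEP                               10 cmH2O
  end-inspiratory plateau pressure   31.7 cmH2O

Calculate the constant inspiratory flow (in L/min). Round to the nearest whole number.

59

flow = (PIP − Pplat) / Raw = (39.6 − 31.7) / 8.0 = 0.9875 L/s × 60 = 59.25 L/min.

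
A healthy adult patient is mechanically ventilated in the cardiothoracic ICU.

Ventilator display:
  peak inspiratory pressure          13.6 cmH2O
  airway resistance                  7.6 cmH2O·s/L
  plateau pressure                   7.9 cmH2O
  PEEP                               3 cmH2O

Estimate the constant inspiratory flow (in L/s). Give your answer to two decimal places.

flow = (PIP − Pplat) / Raw = 5.7 / 7.6 = 0.75 L/s.

0.75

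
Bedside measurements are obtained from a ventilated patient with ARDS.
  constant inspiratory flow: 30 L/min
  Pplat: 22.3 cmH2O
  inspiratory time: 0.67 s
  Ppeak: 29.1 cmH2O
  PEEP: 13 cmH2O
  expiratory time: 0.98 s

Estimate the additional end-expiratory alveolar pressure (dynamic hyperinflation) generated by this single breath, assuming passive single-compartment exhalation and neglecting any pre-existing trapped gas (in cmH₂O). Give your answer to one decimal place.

Flow: 30 L/min ÷ 60 = 0.5 L/s.
Vt = flow × Ti = 0.5 L/s × 0.67 s × 1000 mL/L = 335.0 mL.
R = (PIP − Pplat)/V̇ = (29.1 − 22.3) / 0.5 = 6.8/0.5 = 13.6 cmH2O·s/L.
C = Vt/(Pplat − PEEP) = 335.0 / (22.3 − 13) = 335.0/9.3 = 36.022 mL/cmH2O.
τ = R × C = 13.6 × 0.03602 L/cmH2O = 0.4899 s.
Fraction remaining = e^(−Te/τ) = e^(−0.98/0.4899) = 0.1353; trapped volume = 335.0 × 0.1353 = 45.326 mL.
Additional alveolar pressure from trapping ≈ V_trapped / C = 45.326 / 36.022 = 1.258 cmH2O.

1.3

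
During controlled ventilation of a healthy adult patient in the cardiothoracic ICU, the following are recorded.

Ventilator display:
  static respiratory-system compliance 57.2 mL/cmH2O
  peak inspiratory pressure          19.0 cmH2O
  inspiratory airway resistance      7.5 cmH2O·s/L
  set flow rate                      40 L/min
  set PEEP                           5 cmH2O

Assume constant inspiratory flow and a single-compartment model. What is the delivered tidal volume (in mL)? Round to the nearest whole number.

515

Flow: 40 L/min ÷ 60 = 0.6667 L/s.
Equation of motion (constant flow): PIP = Vt/C + R·V̇ + PEEP.
Vt/C = PIP − R·V̇ − PEEP = 19.0 − 5.0 − 5 = 9.0 cmH2O.
Vt = C × 9.0 = 57.2 × 9.0 = 514.8 mL.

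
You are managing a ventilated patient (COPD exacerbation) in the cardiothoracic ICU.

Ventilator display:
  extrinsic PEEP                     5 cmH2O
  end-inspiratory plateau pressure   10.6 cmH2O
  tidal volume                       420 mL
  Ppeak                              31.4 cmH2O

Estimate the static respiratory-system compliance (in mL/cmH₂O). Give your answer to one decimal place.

Cstat = Vt / (Pplat − PEEP) = 420 / (10.6 − 5) = 420 / 5.6 = 75.0 mL/cmH2O.

75.0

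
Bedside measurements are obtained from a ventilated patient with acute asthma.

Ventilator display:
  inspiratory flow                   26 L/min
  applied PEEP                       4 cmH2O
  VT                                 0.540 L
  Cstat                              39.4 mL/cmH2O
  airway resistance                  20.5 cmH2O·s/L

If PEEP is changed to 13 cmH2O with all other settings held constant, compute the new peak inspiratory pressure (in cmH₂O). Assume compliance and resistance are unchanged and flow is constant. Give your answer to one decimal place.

35.6

Flow: 26 L/min ÷ 60 = 0.4333 L/s.
PIP = Vt/C + R·V̇ + PEEP (constant-flow equation of motion).
Only the baseline term changes: ΔPIP = ΔPEEP = 13 − 4 = 9.0 cmH2O.
Original PIP = 540/39.4 + 20.5×0.4333 + 4 = 26.588 cmH2O; new PIP = 26.588 + (9.0) = 35.588 cmH2O.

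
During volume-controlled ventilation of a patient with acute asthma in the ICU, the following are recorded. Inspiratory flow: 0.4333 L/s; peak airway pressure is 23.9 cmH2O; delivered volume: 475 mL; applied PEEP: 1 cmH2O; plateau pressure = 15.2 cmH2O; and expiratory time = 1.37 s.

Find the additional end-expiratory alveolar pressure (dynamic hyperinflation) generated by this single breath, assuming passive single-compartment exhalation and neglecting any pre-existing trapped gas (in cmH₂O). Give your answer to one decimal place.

R = (PIP − Pplat)/V̇ = (23.9 − 15.2) / 0.4333 = 8.7/0.4333 = 20.078 cmH2O·s/L.
C = Vt/(Pplat − PEEP) = 475.0 / (15.2 − 1) = 475.0/14.2 = 33.451 mL/cmH2O.
τ = R × C = 20.078 × 0.03345 L/cmH2O = 0.6716 s.
Fraction remaining = e^(−Te/τ) = e^(−1.37/0.6716) = 0.13; trapped volume = 475.0 × 0.13 = 61.75 mL.
Additional alveolar pressure from trapping ≈ V_trapped / C = 61.75 / 33.451 = 1.846 cmH2O.

1.8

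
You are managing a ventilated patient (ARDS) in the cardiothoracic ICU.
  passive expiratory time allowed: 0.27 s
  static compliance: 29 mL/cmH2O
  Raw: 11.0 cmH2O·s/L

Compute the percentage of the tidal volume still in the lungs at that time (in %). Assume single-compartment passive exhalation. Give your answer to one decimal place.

42.9

τ = R × C = 11.0 × 29 mL/cmH2O = 11.0 × 0.029 L/cmH2O = 0.319 s.
Passive exhalation: V(t)/V₀ = e^(−t/τ) = e^(−0.27/0.319) = 0.429.
Fraction remaining = 0.429 → 42.9%.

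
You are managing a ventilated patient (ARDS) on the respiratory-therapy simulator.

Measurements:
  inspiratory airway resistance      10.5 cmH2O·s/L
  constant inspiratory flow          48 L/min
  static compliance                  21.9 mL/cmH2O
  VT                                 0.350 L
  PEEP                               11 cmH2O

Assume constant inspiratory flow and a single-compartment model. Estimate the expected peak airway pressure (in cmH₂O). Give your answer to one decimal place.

35.4

Flow: 48 L/min ÷ 60 = 0.8 L/s.
Equation of motion (constant flow): PIP = Vt/C + R·V̇ + PEEP.
PIP = 350/21.9 + 10.5×0.8 + 11 = 15.982 + 8.4 + 11 = 35.382 cmH2O.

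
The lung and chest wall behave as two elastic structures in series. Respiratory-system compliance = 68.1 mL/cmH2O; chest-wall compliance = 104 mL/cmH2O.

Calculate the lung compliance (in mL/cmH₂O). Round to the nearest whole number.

197

1/CL = 1/Crs − 1/Ccw.
1/CL = 1/68.1 − 1/104 = 0.005069.
CL = 197.28 mL/cmH2O.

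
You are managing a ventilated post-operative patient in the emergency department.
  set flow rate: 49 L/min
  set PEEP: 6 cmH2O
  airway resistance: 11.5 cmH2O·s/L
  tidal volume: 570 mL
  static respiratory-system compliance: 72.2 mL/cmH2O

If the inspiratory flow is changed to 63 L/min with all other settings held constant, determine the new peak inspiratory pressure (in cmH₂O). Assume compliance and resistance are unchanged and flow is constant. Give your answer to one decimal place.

26.0

Flow: 49 L/min ÷ 60 = 0.8167 L/s.
New flow: 63 L/min ÷ 60 = 1.05 L/s.
PIP = Vt/C + R·V̇ + PEEP (constant-flow equation of motion).
Only the resistive term changes: ΔPIP = R × ΔV̇ = 11.5 × (1.05 − 0.8167) = 11.5 × 0.2333 = 2.683 cmH2O.
Original PIP = 570/72.2 + 11.5×0.8167 + 6 = 23.287 cmH2O; new PIP = 23.287 + (2.683) = 25.97 cmH2O.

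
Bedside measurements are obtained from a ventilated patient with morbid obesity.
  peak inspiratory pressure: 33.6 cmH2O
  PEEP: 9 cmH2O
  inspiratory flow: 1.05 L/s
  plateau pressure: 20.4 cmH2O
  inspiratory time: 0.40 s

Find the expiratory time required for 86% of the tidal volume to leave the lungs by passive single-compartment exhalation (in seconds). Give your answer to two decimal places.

Vt = flow × Ti = 1.05 L/s × 0.40 s × 1000 mL/L = 420.0 mL.
R = (PIP − Pplat)/V̇ = (33.6 − 20.4) / 1.05 = 13.2/1.05 = 12.571 cmH2O·s/L.
C = Vt/(Pplat − PEEP) = 420.0 / (20.4 − 9) = 420.0/11.4 = 36.842 mL/cmH2O.
τ = R × C = 12.571 × 0.03684 L/cmH2O = 0.4631 s.
t = −τ·ln(1 − 0.86) = −0.4631·ln(0.14) = 0.9105 s.

0.91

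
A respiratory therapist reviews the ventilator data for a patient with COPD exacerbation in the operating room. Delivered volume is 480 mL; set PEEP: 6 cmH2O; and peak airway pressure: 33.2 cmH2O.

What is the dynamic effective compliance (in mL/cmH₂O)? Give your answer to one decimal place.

Dynamic compliance = Vt / (PIP − PEEP) = 480 / (33.2 − 6) = 480 / 27.2 = 17.647 mL/cmH2O.

17.6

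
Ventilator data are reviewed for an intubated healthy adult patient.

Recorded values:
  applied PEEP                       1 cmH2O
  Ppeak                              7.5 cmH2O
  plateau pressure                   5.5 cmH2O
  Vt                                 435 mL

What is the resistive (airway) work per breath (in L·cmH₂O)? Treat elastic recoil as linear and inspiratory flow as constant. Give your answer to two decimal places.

With constant inspiratory flow the resistive pressure is constant at PIP − Pplat = 7.5 − 5.5 = 2.0 cmH2O, so resistive work = 2.0 × 0.435 = 0.87 L·cmH2O.

0.87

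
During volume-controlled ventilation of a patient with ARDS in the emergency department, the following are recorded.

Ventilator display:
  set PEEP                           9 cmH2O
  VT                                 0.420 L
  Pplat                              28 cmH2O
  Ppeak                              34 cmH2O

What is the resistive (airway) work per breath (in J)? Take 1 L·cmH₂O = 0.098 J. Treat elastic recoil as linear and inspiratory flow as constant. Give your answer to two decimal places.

0.25

With constant inspiratory flow the resistive pressure is constant at PIP − Pplat = 34 − 28 = 6.0 cmH2O, so resistive work = 6.0 × 0.420 = 2.52 L·cmH2O.
× 0.098 J/(L·cmH2O) → 0.247 J.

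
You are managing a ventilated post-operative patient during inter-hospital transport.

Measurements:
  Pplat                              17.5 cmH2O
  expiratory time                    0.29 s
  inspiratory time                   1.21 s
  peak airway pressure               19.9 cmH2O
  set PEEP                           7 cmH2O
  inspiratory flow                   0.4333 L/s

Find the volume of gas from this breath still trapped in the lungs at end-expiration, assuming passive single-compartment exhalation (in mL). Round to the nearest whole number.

Vt = flow × Ti = 0.4333 L/s × 1.21 s × 1000 mL/L = 524.29 mL.
R = (PIP − Pplat)/V̇ = (19.9 − 17.5) / 0.4333 = 2.4/0.4333 = 5.539 cmH2O·s/L.
C = Vt/(Pplat − PEEP) = 524.29 / (17.5 − 7) = 524.29/10.5 = 49.932 mL/cmH2O.
τ = R × C = 5.539 × 0.04993 L/cmH2O = 0.2766 s.
Fraction remaining = e^(−Te/τ) = e^(−0.29/0.2766) = 0.3505.
Trapped volume = 524.29 × 0.3505 = 183.76 mL.

184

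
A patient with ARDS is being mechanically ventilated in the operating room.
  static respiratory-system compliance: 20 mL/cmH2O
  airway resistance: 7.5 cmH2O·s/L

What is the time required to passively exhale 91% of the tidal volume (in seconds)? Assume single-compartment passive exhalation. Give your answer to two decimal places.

τ = R × C = 7.5 × 20 mL/cmH2O = 7.5 × 0.020 L/cmH2O = 0.15 s.
Exhaled fraction f = 1 − e^(−t/τ) → t = −τ·ln(1 − f) = −0.15·ln(0.09) = 0.3612 s.

0.36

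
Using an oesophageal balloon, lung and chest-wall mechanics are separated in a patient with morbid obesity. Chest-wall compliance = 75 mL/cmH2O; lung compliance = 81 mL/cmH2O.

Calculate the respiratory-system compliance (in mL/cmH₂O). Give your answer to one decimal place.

38.9

Lung and chest wall are elastances in series: 1/Crs = 1/CL + 1/Ccw.
1/Crs = 1/81 + 1/75 = 0.02568.
Crs = 38.941 mL/cmH2O.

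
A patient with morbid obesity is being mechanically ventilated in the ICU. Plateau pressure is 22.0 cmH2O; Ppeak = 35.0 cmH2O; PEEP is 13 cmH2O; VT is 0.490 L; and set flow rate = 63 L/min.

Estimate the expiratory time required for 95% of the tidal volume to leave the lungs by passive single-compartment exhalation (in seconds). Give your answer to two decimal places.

2.02

Flow: 63 L/min ÷ 60 = 1.05 L/s.
R = (PIP − Pplat)/V̇ = (35.0 − 22.0) / 1.05 = 13.0/1.05 = 12.381 cmH2O·s/L.
C = Vt/(Pplat − PEEP) = 490.0 / (22.0 − 13) = 490.0/9.0 = 54.444 mL/cmH2O.
τ = R × C = 12.381 × 0.05444 L/cmH2O = 0.674 s.
t = −τ·ln(1 − 0.95) = −0.674·ln(0.05) = 2.019 s.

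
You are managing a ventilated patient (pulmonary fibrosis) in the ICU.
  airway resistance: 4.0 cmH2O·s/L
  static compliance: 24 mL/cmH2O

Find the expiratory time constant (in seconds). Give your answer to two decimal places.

τ = R × C = 4.0 × 24 mL/cmH2O = 4.0 × 0.024 L/cmH2O = 0.096 s.

0.10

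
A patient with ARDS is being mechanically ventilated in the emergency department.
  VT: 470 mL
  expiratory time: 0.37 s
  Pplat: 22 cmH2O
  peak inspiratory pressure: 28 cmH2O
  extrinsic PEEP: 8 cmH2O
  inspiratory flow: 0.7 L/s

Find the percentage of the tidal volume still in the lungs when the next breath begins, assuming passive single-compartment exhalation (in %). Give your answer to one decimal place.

27.6

R = (PIP − Pplat)/V̇ = (28 − 22) / 0.7 = 6.0/0.7 = 8.571 cmH2O·s/L.
C = Vt/(Pplat − PEEP) = 470.0 / (22 − 8) = 470.0/14.0 = 33.571 mL/cmH2O.
τ = R × C = 8.571 × 0.03357 L/cmH2O = 0.2877 s.
Fraction remaining at end-expiration = e^(−Te/τ) = e^(−0.37/0.2877) = 0.2764 → 27.64%.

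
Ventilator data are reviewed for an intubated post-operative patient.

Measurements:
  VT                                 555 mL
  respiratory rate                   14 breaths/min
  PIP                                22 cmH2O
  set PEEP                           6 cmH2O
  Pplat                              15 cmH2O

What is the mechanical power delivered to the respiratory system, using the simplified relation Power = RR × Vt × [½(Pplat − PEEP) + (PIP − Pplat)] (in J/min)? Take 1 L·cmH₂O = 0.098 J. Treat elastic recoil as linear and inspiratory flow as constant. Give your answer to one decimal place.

Per-breath work = Vt × [½(Pplat−PEEP) + (PIP−Pplat)] = 0.555 × [0.5×9.0 + 7.0] = 0.555 × 11.5 = 6.383 L·cmH2O.
Power = 14 × 6.383 = 89.362 L·cmH2O/min.
× 0.098 J/(L·cmH2O) → 8.757 J/min.

8.8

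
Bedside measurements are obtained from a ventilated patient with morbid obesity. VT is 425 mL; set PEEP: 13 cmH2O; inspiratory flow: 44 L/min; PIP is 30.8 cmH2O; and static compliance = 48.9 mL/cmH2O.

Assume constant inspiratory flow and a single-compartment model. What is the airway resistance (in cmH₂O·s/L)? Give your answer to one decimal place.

Flow: 44 L/min ÷ 60 = 0.7333 L/s.
Equation of motion (constant flow): PIP = Vt/C + R·V̇ + PEEP.
R·V̇ = PIP − Vt/C − PEEP = 30.8 − 425/48.9 − 13 = 30.8 − 8.691 − 13 = 9.109 cmH2O.
R = 9.109 / 0.7333 = 12.422 cmH2O·s/L.

12.4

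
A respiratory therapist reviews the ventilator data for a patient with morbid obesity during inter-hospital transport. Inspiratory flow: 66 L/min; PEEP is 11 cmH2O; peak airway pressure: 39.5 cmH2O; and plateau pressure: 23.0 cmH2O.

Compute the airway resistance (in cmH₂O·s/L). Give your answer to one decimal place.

Flow: 66 L/min ÷ 60 = 1.1 L/s.
Raw = (PIP − Pplat) / flow = (39.5 − 23.0) / 1.1 = 16.5 / 1.1 = 15.0 cmH2O·s/L.

15.0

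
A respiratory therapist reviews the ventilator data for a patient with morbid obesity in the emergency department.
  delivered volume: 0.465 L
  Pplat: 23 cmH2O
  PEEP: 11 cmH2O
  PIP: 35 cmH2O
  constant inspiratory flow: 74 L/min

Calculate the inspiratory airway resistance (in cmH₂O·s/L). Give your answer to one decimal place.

Flow: 74 L/min ÷ 60 = 1.2333 L/s.
Raw = (PIP − Pplat) / flow = (35 − 23) / 1.2333 = 12.0 / 1.2333 = 9.73 cmH2O·s/L.

9.7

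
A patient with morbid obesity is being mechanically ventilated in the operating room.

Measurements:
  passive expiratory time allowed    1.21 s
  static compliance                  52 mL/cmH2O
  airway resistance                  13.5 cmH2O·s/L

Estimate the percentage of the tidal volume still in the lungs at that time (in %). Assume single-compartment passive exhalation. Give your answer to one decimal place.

17.8

τ = R × C = 13.5 × 52 mL/cmH2O = 13.5 × 0.052 L/cmH2O = 0.702 s.
Passive exhalation: V(t)/V₀ = e^(−t/τ) = e^(−1.21/0.702) = 0.1784.
Fraction remaining = 0.1784 → 17.84%.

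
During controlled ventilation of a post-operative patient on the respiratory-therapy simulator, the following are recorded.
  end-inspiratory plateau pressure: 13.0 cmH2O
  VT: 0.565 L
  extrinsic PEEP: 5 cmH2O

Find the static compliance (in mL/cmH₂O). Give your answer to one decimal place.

Cstat = Vt / (Pplat − PEEP) = 565 / (13.0 − 5) = 565 / 8.0 = 70.625 mL/cmH2O.

70.6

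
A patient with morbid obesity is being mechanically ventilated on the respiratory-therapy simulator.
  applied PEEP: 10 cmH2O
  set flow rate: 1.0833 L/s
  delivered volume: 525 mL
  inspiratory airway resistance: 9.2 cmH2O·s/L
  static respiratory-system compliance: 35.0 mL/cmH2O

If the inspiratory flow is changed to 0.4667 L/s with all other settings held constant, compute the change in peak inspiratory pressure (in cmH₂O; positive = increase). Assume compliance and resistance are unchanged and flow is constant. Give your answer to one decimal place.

-5.7

PIP = Vt/C + R·V̇ + PEEP (constant-flow equation of motion).
Only the resistive term changes: ΔPIP = R × ΔV̇ = 9.2 × (0.4667 − 1.0833) = 9.2 × -0.6166 = -5.673 cmH2O.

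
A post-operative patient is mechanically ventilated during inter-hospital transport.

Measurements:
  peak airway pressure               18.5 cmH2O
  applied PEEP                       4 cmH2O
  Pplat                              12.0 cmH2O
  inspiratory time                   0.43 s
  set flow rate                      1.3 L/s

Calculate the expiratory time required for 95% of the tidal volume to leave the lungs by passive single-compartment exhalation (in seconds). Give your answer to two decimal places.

Vt = flow × Ti = 1.3 L/s × 0.43 s × 1000 mL/L = 559.0 mL.
R = (PIP − Pplat)/V̇ = (18.5 − 12.0) / 1.3 = 6.5/1.3 = 5.0 cmH2O·s/L.
C = Vt/(Pplat − PEEP) = 559.0 / (12.0 − 4) = 559.0/8.0 = 69.875 mL/cmH2O.
τ = R × C = 5.0 × 0.06988 L/cmH2O = 0.3494 s.
t = −τ·ln(1 − 0.95) = −0.3494·ln(0.05) = 1.047 s.

1.05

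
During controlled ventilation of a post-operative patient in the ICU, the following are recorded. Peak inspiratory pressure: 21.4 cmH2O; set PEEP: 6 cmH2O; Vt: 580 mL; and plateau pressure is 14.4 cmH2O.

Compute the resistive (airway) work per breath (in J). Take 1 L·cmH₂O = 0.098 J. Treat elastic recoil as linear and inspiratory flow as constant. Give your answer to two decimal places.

With constant inspiratory flow the resistive pressure is constant at PIP − Pplat = 21.4 − 14.4 = 7.0 cmH2O, so resistive work = 7.0 × 0.580 = 4.06 L·cmH2O.
× 0.098 J/(L·cmH2O) → 0.3979 J.

0.40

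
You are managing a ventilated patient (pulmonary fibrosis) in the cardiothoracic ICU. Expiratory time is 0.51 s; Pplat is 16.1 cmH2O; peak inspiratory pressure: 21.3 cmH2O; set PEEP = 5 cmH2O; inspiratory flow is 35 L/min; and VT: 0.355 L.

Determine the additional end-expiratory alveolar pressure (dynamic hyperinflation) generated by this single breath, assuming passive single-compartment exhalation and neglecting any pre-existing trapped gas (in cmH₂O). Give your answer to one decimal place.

1.9

Flow: 35 L/min ÷ 60 = 0.5833 L/s.
R = (PIP − Pplat)/V̇ = (21.3 − 16.1) / 0.5833 = 5.2/0.5833 = 8.915 cmH2O·s/L.
C = Vt/(Pplat − PEEP) = 355.0 / (16.1 − 5) = 355.0/11.1 = 31.982 mL/cmH2O.
τ = R × C = 8.915 × 0.03198 L/cmH2O = 0.2851 s.
Fraction remaining = e^(−Te/τ) = e^(−0.51/0.2851) = 0.1672; trapped volume = 355.0 × 0.1672 = 59.356 mL.
Additional alveolar pressure from trapping ≈ V_trapped / C = 59.356 / 31.982 = 1.856 cmH2O.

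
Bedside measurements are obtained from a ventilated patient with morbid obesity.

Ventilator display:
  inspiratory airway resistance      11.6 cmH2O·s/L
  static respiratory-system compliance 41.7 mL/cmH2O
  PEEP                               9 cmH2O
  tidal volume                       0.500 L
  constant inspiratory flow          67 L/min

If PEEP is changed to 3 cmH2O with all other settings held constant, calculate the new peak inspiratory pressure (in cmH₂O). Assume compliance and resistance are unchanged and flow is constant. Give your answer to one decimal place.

27.9

Flow: 67 L/min ÷ 60 = 1.1167 L/s.
PIP = Vt/C + R·V̇ + PEEP (constant-flow equation of motion).
Only the baseline term changes: ΔPIP = ΔPEEP = 3 − 9 = -6.0 cmH2O.
Original PIP = 500/41.7 + 11.6×1.1167 + 9 = 33.944 cmH2O; new PIP = 33.944 + (-6.0) = 27.944 cmH2O.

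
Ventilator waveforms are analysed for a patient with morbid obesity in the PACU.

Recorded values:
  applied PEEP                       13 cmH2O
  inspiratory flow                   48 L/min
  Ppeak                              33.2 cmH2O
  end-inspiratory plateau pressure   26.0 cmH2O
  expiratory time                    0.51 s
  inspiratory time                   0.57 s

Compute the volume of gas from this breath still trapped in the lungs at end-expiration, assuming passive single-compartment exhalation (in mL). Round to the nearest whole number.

91

Flow: 48 L/min ÷ 60 = 0.8 L/s.
Vt = flow × Ti = 0.8 L/s × 0.57 s × 1000 mL/L = 456.0 mL.
R = (PIP − Pplat)/V̇ = (33.2 − 26.0) / 0.8 = 7.2/0.8 = 9.0 cmH2O·s/L.
C = Vt/(Pplat − PEEP) = 456.0 / (26.0 − 13) = 456.0/13.0 = 35.077 mL/cmH2O.
τ = R × C = 9.0 × 0.03508 L/cmH2O = 0.3157 s.
Fraction remaining = e^(−Te/τ) = e^(−0.51/0.3157) = 0.1988.
Trapped volume = 456.0 × 0.1988 = 90.653 mL.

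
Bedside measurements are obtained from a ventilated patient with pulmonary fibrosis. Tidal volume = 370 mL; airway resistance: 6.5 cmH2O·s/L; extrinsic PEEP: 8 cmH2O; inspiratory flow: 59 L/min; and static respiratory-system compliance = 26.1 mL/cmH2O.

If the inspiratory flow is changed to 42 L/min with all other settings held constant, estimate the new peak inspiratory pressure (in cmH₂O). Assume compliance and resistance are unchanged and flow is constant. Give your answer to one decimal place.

Flow: 59 L/min ÷ 60 = 0.9833 L/s.
New flow: 42 L/min ÷ 60 = 0.7 L/s.
PIP = Vt/C + R·V̇ + PEEP (constant-flow equation of motion).
Only the resistive term changes: ΔPIP = R × ΔV̇ = 6.5 × (0.7 − 0.9833) = 6.5 × -0.2833 = -1.841 cmH2O.
Original PIP = 370/26.1 + 6.5×0.9833 + 8 = 28.568 cmH2O; new PIP = 28.568 + (-1.841) = 26.727 cmH2O.

26.7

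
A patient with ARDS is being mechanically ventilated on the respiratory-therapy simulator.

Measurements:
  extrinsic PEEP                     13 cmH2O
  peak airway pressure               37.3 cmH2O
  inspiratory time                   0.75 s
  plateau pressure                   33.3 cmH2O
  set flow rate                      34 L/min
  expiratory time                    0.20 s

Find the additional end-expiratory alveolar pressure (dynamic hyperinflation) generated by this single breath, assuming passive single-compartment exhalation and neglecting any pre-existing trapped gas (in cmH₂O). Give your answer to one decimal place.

Flow: 34 L/min ÷ 60 = 0.5667 L/s.
Vt = flow × Ti = 0.5667 L/s × 0.75 s × 1000 mL/L = 425.03 mL.
R = (PIP − Pplat)/V̇ = (37.3 − 33.3) / 0.5667 = 4.0/0.5667 = 7.058 cmH2O·s/L.
C = Vt/(Pplat − PEEP) = 425.03 / (33.3 − 13) = 425.03/20.3 = 20.937 mL/cmH2O.
τ = R × C = 7.058 × 0.02094 L/cmH2O = 0.1478 s.
Fraction remaining = e^(−Te/τ) = e^(−0.20/0.1478) = 0.2584; trapped volume = 425.03 × 0.2584 = 109.83 mL.
Additional alveolar pressure from trapping ≈ V_trapped / C = 109.83 / 20.937 = 5.246 cmH2O.

5.2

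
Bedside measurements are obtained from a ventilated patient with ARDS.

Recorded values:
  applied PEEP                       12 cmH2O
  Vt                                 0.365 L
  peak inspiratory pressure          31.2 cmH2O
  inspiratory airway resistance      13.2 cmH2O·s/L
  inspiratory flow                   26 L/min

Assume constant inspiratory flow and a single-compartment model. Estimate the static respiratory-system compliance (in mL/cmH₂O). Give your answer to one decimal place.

27.1

Flow: 26 L/min ÷ 60 = 0.4333 L/s.
Equation of motion (constant flow): PIP = Vt/C + R·V̇ + PEEP.
Vt/C = PIP − R·V̇ − PEEP = 31.2 − 13.2×0.4333 − 12 = 31.2 − 5.72 − 12 = 13.48 cmH2O.
C = Vt / 13.48 = 365 / 13.48 = 27.077 mL/cmH2O.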